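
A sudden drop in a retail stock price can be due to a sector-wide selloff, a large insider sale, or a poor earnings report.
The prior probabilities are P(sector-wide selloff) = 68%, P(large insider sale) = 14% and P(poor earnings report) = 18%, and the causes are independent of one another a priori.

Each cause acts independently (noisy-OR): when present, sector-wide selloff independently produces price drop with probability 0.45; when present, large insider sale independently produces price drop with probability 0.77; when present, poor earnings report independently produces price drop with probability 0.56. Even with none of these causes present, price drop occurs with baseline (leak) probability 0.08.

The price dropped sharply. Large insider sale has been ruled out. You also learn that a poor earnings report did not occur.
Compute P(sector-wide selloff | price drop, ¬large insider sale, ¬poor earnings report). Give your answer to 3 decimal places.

P(sector-wide selloff | price drop, ¬large insider sale, ¬poor earnings report) ≈ 0.929

Under noisy-OR, P(price drop | causes) = 1 − (1−0.08)·∏(1−qᵢ) over the active causes.
P(price drop | ¬large insider sale, ¬poor earnings report) = 0.08*0.32 + 0.494*0.68 = 0.025600 + 0.335920 = 0.361520
The sector-wide selloff-present share is 0.494*0.68 = 0.335920.
So P(sector-wide selloff | price drop, ¬large insider sale, ¬poor earnings report) = 0.335920/0.361520 ≈ 0.929.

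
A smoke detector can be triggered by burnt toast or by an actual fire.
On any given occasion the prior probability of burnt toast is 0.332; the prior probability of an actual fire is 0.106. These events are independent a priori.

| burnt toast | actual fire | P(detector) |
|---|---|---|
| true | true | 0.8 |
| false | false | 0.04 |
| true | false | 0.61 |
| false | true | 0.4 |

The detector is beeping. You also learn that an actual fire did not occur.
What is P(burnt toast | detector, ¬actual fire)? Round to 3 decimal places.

P(burnt toast | detector, ¬actual fire) ≈ 0.883

Numerator (weight on configurations with burnt toast): 0.61*0.332 = 0.202520
Denominator P(detector | ¬actual fire): 0.04*0.668 + 0.61*0.332 = 0.229240
P(burnt toast | detector, ¬actual fire) = 0.202520/0.229240 ≈ 0.883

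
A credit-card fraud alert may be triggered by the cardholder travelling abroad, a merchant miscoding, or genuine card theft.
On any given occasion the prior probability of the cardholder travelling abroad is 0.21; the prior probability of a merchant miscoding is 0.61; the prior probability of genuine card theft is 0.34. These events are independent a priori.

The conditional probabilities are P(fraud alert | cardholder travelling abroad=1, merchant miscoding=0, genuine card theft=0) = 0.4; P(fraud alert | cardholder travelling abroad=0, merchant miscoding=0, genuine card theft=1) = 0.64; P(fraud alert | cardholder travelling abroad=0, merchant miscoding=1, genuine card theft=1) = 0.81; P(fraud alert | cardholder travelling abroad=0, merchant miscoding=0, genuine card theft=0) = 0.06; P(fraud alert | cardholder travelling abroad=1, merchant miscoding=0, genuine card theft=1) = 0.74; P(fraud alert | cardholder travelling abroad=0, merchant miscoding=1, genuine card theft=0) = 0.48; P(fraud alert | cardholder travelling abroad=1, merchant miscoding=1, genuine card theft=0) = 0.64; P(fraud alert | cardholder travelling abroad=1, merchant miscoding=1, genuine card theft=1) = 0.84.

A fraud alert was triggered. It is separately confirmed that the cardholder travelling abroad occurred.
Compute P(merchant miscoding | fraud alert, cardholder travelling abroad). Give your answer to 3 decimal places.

Enumerate the 4 (merchant miscoding, genuine card theft) configurations and weight by the priors:
  P(fraud alert | cardholder travelling abroad) = 0.4×0.39×0.66 + 0.74×0.39×0.34 + 0.64×0.61×0.66 + 0.84×0.61×0.34
        = 0.102960 + 0.098124 + 0.257664 + 0.174216 = 0.632964
Keeping only the merchant miscoding-present terms gives 0.431880, so
  P(merchant miscoding | fraud alert, cardholder travelling abroad) = 0.431880 / 0.632964 ≈ 0.682

P(merchant miscoding | fraud alert, cardholder travelling abroad) ≈ 0.682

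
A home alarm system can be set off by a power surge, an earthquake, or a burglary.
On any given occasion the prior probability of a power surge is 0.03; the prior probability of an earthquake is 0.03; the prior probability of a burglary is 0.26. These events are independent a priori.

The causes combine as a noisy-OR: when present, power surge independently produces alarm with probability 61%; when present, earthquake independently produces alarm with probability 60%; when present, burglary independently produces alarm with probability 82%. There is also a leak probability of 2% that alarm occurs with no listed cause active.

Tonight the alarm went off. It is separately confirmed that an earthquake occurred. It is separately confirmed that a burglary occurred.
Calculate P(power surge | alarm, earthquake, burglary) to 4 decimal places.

P(power surge | alarm, earthquake, burglary) ≈ 0.0313

Under noisy-OR, P(alarm | causes) = 1 − (1−0.02)·∏(1−qᵢ) over the active causes.
Numerator (weight on configurations with power surge): 0.972482×0.03 = 0.029174
The normalizing constant is 0.92944×0.97 + 0.972482×0.03 = 0.930731
P(power surge | alarm, earthquake, burglary) = 0.029174/0.930731 ≈ 0.0313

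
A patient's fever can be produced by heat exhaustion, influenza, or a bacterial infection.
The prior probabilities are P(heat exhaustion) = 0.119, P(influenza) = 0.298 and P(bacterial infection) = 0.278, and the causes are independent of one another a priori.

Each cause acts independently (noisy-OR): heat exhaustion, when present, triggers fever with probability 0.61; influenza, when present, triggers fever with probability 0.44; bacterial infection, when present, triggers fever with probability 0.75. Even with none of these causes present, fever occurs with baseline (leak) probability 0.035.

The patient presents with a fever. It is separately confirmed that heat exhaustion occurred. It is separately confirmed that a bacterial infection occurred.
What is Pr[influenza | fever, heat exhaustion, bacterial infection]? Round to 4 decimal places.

Under noisy-OR, P(fever | causes) = 1 − (1−0.035)·∏(1−qᵢ) over the active causes.
Enumerate both values of influenza and weight by the priors:
  P(fever | heat exhaustion, bacterial infection) = 0.905913*0.702 + 0.947311*0.298
        = 0.635951 + 0.282299 = 0.918250
Configurations with influenza contribute 0.282299, so
  P(influenza | fever, heat exhaustion, bacterial infection) = 0.282299 / 0.918250 ≈ 0.3074

Pr[influenza | fever, heat exhaustion, bacterial infection] ≈ 0.3074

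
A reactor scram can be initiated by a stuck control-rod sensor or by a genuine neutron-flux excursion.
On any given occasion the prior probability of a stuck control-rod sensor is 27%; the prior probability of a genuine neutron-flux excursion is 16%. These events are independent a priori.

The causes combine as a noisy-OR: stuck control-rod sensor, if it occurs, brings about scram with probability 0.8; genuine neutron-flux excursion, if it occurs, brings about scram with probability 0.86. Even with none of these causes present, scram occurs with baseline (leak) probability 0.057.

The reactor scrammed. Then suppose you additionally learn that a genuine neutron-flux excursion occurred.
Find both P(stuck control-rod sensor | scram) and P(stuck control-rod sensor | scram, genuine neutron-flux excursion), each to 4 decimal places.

P(stuck control-rod sensor | scram) ≈ 0.6238; P(stuck control-rod sensor | scram, genuine neutron-flux excursion) ≈ 0.2932

Under noisy-OR, P(scram | causes) = 1 − (1−0.057)·∏(1−qᵢ) over the active causes.
P(scram) = 0.057*0.73*0.84 + 0.86798*0.73*0.16 + 0.8114*0.27*0.84 + 0.973596*0.27*0.16 = 0.034952 + 0.101380 + 0.184026 + 0.042059 = 0.362417
Restricting to configurations with stuck control-rod sensor present: 0.184026 + 0.042059 = 0.226085.
P(stuck control-rod sensor | scram) = 0.226085 / 0.362417 ≈ 0.6238

Now condition on the additional information:
Weight on stuck control-rod sensor=true, given the evidence: 0.973596×0.27 = 0.262871
Denominator P(scram | genuine neutron-flux excursion): 0.86798×0.73 + 0.973596×0.27 = 0.896496
Posterior = 0.262871 / 0.896496 ≈ 0.2932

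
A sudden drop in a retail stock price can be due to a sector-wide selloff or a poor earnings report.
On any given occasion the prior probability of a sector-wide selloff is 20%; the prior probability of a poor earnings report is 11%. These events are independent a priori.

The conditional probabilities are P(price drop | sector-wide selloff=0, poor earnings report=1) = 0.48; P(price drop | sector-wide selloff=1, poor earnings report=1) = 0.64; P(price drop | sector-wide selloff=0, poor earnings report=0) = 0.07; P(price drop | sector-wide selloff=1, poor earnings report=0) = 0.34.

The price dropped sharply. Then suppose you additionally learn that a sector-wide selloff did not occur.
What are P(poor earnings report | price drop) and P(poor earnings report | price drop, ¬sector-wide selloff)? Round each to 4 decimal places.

Weight on poor earnings report=true, given the evidence: 0.042240 + 0.014080 = 0.056320
Denominator P(price drop): 0.07×0.8×0.89 + 0.48×0.8×0.11 + 0.34×0.2×0.89 + 0.64×0.2×0.11 = 0.166680
Posterior = 0.056320 / 0.166680 ≈ 0.3379

Now also conditioning on sector-wide selloff≠true:
Enumerate both values of poor earnings report and weight by the priors:
  P(price drop | ¬sector-wide selloff) = 0.07×0.89 + 0.48×0.11
        = 0.062300 + 0.052800 = 0.115100
The terms with poor earnings report present sum to 0.052800, so
  P(poor earnings report | price drop, ¬sector-wide selloff) = 0.052800 / 0.115100 ≈ 0.4587
With sector-wide selloff excluded, poor earnings report must carry more of the explanatory weight for the price drop.

P(poor earnings report | price drop) ≈ 0.3379; P(poor earnings report | price drop, ¬sector-wide selloff) ≈ 0.4587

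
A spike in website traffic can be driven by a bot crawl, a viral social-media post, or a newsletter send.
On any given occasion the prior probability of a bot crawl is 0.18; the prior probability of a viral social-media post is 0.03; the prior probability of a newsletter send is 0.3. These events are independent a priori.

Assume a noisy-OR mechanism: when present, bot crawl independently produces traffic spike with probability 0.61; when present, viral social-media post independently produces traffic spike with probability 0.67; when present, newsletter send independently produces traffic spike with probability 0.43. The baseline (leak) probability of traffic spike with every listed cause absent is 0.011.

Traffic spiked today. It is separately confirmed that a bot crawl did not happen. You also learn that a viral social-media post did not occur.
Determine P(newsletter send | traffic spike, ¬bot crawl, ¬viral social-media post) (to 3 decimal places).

Under noisy-OR, P(traffic spike | causes) = 1 − (1−0.011)·∏(1−qᵢ) over the active causes.
P(traffic spike | ¬bot crawl, ¬viral social-media post) = 0.011·0.7 + 0.43627·0.3 = 0.007700 + 0.130881 = 0.138581
Of this, 0.130881 comes from 0.43627·0.3 (the newsletter send=true cases).
Hence the posterior is 0.130881/0.138581 ≈ 0.944.

P(newsletter send | traffic spike, ¬bot crawl, ¬viral social-media post) ≈ 0.944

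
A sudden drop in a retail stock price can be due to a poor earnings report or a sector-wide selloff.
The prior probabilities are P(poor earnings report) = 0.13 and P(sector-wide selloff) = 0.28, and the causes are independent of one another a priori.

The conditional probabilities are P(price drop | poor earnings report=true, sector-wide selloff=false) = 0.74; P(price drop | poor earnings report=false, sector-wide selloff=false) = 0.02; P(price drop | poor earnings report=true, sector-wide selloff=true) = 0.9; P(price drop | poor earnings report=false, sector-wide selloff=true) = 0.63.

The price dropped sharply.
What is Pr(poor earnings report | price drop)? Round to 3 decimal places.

Sum P(price drop|·) weighted by the priors over the 4 (poor earnings report, sector-wide selloff) configurations:
  P(price drop) = 0.02·0.87·0.72 + 0.63·0.87·0.28 + 0.74·0.13·0.72 + 0.9·0.13·0.28
        = 0.012528 + 0.153468 + 0.069264 + 0.032760 = 0.268020
Keeping only the poor earnings report-present terms gives 0.102024, so
  P(poor earnings report | price drop) = 0.102024 / 0.268020 ≈ 0.381

Pr(poor earnings report | price drop) ≈ 0.381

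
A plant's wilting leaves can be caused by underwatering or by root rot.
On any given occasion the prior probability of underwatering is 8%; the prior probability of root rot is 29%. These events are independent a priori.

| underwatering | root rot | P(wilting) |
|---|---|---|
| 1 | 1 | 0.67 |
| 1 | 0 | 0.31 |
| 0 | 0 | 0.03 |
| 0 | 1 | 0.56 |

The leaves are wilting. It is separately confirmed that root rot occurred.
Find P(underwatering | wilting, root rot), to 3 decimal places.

P(underwatering | wilting, root rot) ≈ 0.094

P(wilting | root rot) = 0.56×0.92 + 0.67×0.08 = 0.515200 + 0.053600 = 0.568800
Of this, 0.053600 comes from 0.67×0.08 (the underwatering=true cases).
P(underwatering | wilting, root rot) = 0.053600 / 0.568800 ≈ 0.094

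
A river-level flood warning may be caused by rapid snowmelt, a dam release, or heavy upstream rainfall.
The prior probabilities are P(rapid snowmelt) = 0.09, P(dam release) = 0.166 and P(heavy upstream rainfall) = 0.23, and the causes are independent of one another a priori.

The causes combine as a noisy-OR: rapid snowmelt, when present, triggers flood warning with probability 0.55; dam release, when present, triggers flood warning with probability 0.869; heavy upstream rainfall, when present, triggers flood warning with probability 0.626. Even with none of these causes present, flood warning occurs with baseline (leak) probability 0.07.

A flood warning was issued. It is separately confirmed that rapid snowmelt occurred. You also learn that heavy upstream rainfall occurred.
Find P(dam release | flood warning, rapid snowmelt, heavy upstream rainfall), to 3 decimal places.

P(dam release | flood warning, rapid snowmelt, heavy upstream rainfall) ≈ 0.188

Under noisy-OR, P(flood warning | causes) = 1 − (1−0.07)·∏(1−qᵢ) over the active causes.
P(flood warning | rapid snowmelt, heavy upstream rainfall) = 0.843481*0.834 + 0.979496*0.166 = 0.703463 + 0.162596 = 0.866059
Of this, 0.162596 comes from 0.979496*0.166 (the dam release=true cases).
P(dam release | flood warning, rapid snowmelt, heavy upstream rainfall) = 0.162596 / 0.866059 ≈ 0.188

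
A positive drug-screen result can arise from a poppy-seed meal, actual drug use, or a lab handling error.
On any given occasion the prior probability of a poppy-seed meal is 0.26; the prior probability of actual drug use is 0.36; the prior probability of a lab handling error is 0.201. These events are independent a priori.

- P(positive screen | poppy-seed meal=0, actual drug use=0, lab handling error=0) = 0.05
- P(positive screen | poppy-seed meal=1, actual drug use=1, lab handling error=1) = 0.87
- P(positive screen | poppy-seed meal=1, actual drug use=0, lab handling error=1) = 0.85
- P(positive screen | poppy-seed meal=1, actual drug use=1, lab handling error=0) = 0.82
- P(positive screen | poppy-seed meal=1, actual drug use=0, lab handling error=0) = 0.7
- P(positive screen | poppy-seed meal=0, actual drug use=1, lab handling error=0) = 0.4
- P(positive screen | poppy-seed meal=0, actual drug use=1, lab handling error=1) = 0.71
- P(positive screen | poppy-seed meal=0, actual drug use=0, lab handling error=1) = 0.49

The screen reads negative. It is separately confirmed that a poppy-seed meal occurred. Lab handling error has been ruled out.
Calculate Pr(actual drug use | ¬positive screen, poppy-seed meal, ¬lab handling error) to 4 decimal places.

P(¬positive screen | poppy-seed meal, ¬lab handling error) = 0.3*0.64 + 0.18*0.36 = 0.192000 + 0.064800 = 0.256800
Restricting to configurations with actual drug use present: 0.18*0.36 = 0.064800.
P(actual drug use | ¬positive screen, poppy-seed meal, ¬lab handling error) = 0.064800 / 0.256800 ≈ 0.2523

Pr(actual drug use | ¬positive screen, poppy-seed meal, ¬lab handling error) ≈ 0.2523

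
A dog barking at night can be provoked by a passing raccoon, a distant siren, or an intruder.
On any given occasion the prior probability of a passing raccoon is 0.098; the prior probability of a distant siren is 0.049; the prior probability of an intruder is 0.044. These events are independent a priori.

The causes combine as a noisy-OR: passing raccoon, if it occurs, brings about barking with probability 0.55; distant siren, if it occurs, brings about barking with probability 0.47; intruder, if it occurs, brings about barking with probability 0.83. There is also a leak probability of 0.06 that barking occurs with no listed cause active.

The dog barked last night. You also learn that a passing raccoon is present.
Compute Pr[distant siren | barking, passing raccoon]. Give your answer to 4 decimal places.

Under noisy-OR, P(barking | causes) = 1 − (1−0.06)·∏(1−qᵢ) over the active causes.
Weight on distant siren=true, given the evidence: 0.036342 + 0.002074 = 0.038416
The normalizing constant is 0.577·0.951·0.956 + 0.92809·0.951·0.044 + 0.77581·0.049·0.956 + 0.961888·0.049·0.044 = 0.601834
Posterior = 0.038416 / 0.601834 ≈ 0.0638

Pr[distant siren | barking, passing raccoon] ≈ 0.0638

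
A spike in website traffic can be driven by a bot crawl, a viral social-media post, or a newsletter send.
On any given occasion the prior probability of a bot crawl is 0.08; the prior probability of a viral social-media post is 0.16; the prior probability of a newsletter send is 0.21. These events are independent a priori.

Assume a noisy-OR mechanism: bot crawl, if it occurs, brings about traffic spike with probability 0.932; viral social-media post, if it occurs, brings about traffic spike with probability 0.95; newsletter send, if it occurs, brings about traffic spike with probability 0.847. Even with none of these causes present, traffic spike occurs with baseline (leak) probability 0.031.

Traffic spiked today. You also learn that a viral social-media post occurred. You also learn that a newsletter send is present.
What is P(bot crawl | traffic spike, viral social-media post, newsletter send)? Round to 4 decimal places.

Under noisy-OR, P(traffic spike | causes) = 1 − (1−0.031)·∏(1−qᵢ) over the active causes.
Enumerate both values of bot crawl and weight by the priors:
  P(traffic spike | viral social-media post, newsletter send) = 0.992587×0.92 + 0.999496×0.08
        = 0.913180 + 0.079960 = 0.993140
Keeping only the bot crawl-present terms gives 0.079960, so
  P(bot crawl | traffic spike, viral social-media post, newsletter send) = 0.079960 / 0.993140 ≈ 0.0805

P(bot crawl | traffic spike, viral social-media post, newsletter send) ≈ 0.0805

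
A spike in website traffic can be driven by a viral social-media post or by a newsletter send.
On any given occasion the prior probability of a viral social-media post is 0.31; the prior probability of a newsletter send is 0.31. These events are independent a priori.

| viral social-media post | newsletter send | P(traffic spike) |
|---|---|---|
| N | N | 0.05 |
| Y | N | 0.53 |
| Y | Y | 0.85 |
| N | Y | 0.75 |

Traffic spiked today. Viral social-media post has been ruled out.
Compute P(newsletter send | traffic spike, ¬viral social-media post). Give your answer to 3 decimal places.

P(traffic spike | ¬viral social-media post) = 0.05×0.69 + 0.75×0.31 = 0.034500 + 0.232500 = 0.267000
The newsletter send-present share is 0.75×0.31 = 0.232500.
P(newsletter send | traffic spike, ¬viral social-media post) = 0.232500 / 0.267000 ≈ 0.871

P(newsletter send | traffic spike, ¬viral social-media post) ≈ 0.871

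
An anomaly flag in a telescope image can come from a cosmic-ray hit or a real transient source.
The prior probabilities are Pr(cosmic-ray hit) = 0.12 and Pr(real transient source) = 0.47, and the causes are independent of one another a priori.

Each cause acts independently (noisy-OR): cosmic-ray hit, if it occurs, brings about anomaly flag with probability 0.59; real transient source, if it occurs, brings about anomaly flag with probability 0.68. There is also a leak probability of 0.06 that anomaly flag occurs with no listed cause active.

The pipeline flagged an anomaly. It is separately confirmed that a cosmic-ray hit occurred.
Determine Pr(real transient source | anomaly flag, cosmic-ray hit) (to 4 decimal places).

Pr(real transient source | anomaly flag, cosmic-ray hit) ≈ 0.5585

Under noisy-OR, P(anomaly flag | causes) = 1 − (1−0.06)·∏(1−qᵢ) over the active causes.
For the numerator, keep only real transient source=true terms: 0.876672*0.47 = 0.412036
Normalizer over all consistent configurations: 0.6146*0.53 + 0.876672*0.47 = 0.737774
Posterior = 0.412036 / 0.737774 ≈ 0.5585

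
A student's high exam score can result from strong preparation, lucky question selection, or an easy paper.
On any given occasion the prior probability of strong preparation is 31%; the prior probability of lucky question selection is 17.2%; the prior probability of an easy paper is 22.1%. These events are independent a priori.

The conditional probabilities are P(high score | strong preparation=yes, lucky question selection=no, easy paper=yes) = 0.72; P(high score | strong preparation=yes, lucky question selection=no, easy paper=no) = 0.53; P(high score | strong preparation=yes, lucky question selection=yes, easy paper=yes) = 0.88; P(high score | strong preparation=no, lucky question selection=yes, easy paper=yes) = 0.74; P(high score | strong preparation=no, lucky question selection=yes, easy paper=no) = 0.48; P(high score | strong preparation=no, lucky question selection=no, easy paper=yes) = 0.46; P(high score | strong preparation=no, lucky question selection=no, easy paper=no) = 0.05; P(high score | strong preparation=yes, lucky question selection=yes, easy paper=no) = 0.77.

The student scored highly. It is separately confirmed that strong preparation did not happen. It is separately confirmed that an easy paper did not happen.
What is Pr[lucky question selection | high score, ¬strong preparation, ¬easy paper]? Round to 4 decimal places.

Pr[lucky question selection | high score, ¬strong preparation, ¬easy paper] ≈ 0.6660

P(high score | ¬strong preparation, ¬easy paper) = 0.05×0.828 + 0.48×0.172 = 0.041400 + 0.082560 = 0.123960
Of this, 0.082560 comes from 0.48×0.172 (the lucky question selection=true cases).
Hence the posterior is 0.082560/0.123960 ≈ 0.6660.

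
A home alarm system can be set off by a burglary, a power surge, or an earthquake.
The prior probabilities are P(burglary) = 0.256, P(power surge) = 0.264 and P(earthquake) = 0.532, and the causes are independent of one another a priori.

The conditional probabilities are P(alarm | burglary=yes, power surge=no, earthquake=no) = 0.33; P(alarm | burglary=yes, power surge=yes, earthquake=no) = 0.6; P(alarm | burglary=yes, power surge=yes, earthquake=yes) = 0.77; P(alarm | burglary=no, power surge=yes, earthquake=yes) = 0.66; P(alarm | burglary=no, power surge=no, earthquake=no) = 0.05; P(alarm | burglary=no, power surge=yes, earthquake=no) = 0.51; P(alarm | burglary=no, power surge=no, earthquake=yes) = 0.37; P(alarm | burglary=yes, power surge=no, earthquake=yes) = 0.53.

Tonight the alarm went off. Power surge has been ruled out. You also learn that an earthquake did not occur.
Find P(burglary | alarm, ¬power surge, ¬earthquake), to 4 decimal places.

P(alarm | ¬power surge, ¬earthquake) = 0.05·0.744 + 0.33·0.256 = 0.037200 + 0.084480 = 0.121680
The burglary-present share is 0.33·0.256 = 0.084480.
So P(burglary | alarm, ¬power surge, ¬earthquake) = 0.084480/0.121680 ≈ 0.6943.

P(burglary | alarm, ¬power surge, ¬earthquake) ≈ 0.6943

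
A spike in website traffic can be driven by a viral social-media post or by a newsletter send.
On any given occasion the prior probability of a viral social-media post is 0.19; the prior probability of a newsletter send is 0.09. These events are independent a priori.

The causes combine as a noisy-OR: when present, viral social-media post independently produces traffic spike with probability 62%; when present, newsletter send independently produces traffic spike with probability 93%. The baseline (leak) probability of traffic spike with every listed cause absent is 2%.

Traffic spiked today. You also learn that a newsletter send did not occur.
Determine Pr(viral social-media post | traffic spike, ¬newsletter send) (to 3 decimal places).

Pr(viral social-media post | traffic spike, ¬newsletter send) ≈ 0.880

Under noisy-OR, P(traffic spike | causes) = 1 − (1−0.02)·∏(1−qᵢ) over the active causes.
By total probability over both values of viral social-media post:
  P(traffic spike | ¬newsletter send) = 0.02·0.81 + 0.6276·0.19
        = 0.016200 + 0.119244 = 0.135444
Keeping only the viral social-media post-present terms gives 0.119244, so
  P(viral social-media post | traffic spike, ¬newsletter send) = 0.119244 / 0.135444 ≈ 0.880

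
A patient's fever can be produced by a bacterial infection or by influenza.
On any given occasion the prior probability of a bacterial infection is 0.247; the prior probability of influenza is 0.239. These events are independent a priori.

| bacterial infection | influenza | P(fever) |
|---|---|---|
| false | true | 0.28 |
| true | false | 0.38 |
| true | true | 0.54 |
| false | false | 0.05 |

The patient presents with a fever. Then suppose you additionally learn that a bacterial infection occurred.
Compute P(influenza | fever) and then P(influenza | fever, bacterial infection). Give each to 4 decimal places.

P(fever) = 0.05*0.753*0.761 + 0.28*0.753*0.239 + 0.38*0.247*0.761 + 0.54*0.247*0.239 = 0.028652 + 0.050391 + 0.071427 + 0.031878 = 0.182348
Of this, 0.082269 comes from 0.050391 + 0.031878 (the influenza=true cases).
So P(influenza | fever) = 0.082269/0.182348 ≈ 0.4512.

Now condition on the additional information:
Weight on influenza=true, given the evidence: 0.54·0.239 = 0.129060
Normalizer over all consistent configurations: 0.38·0.761 + 0.54·0.239 = 0.418240
Posterior = 0.129060 / 0.418240 ≈ 0.3086

P(influenza | fever) ≈ 0.4512; P(influenza | fever, bacterial infection) ≈ 0.3086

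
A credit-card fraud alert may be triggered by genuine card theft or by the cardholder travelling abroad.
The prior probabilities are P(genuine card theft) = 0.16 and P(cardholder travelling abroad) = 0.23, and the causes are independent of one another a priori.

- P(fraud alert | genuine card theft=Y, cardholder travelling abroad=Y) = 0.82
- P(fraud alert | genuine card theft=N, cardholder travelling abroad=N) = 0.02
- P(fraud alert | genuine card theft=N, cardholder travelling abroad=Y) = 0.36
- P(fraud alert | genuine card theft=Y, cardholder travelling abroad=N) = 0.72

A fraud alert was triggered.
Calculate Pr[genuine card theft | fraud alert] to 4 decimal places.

P(fraud alert) = 0.02×0.84×0.77 + 0.36×0.84×0.23 + 0.72×0.16×0.77 + 0.82×0.16×0.23 = 0.012936 + 0.069552 + 0.088704 + 0.030176 = 0.201368
The genuine card theft-present share is 0.088704 + 0.030176 = 0.118880.
Hence the posterior is 0.118880/0.201368 ≈ 0.5904.

Pr[genuine card theft | fraud alert] ≈ 0.5904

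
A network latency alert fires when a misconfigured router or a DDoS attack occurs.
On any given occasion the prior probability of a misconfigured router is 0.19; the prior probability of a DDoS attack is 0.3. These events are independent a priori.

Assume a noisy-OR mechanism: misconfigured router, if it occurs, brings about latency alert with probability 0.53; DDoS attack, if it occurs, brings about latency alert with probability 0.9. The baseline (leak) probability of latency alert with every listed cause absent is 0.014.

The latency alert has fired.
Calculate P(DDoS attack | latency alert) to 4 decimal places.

P(DDoS attack | latency alert) ≈ 0.7752

Under noisy-OR, P(latency alert | causes) = 1 − (1−0.014)·∏(1−qᵢ) over the active causes.
Numerator (weight on configurations with DDoS attack): 0.219040 + 0.054359 = 0.273399
Denominator P(latency alert): 0.014·0.81·0.7 + 0.9014·0.81·0.3 + 0.53658·0.19·0.7 + 0.953658·0.19·0.3 = 0.352702
P(DDoS attack | latency alert) = 0.273399/0.352702 ≈ 0.7752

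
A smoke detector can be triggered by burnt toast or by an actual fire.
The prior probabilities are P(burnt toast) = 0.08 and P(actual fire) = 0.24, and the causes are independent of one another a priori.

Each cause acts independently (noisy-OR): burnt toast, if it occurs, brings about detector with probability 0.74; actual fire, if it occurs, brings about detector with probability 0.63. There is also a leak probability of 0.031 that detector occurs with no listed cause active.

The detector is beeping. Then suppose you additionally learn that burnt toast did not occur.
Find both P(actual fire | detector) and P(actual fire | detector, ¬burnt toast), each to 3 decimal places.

P(actual fire | detector) ≈ 0.703; P(actual fire | detector, ¬burnt toast) ≈ 0.867

Under noisy-OR, P(detector | causes) = 1 − (1−0.031)·∏(1−qᵢ) over the active causes.
For the numerator, keep only actual fire=true terms: 0.141637 + 0.017410 = 0.159047
Denominator P(detector): 0.031·0.92·0.76 + 0.64147·0.92·0.24 + 0.74806·0.08·0.76 + 0.906782·0.08·0.24 = 0.226204
P(actual fire | detector) = 0.159047/0.226204 ≈ 0.703

Now condition on the additional information:
P(detector | ¬burnt toast) = 0.031·0.76 + 0.64147·0.24 = 0.023560 + 0.153953 = 0.177513
The actual fire-present share is 0.64147·0.24 = 0.153953.
So P(actual fire | detector, ¬burnt toast) = 0.153953/0.177513 ≈ 0.867.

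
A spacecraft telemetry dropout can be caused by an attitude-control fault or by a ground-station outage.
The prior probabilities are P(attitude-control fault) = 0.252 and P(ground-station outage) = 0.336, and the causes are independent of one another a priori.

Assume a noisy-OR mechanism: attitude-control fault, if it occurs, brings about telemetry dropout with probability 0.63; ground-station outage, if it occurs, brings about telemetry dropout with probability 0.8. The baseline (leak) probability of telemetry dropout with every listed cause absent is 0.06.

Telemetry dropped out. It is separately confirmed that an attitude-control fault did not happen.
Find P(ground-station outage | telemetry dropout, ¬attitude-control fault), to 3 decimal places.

Under noisy-OR, P(telemetry dropout | causes) = 1 − (1−0.06)·∏(1−qᵢ) over the active causes.
P(telemetry dropout | ¬attitude-control fault) = 0.06*0.664 + 0.812*0.336 = 0.039840 + 0.272832 = 0.312672
Of this, 0.272832 comes from 0.812*0.336 (the ground-station outage=true cases).
So P(ground-station outage | telemetry dropout, ¬attitude-control fault) = 0.272832/0.312672 ≈ 0.873.

P(ground-station outage | telemetry dropout, ¬attitude-control fault) ≈ 0.873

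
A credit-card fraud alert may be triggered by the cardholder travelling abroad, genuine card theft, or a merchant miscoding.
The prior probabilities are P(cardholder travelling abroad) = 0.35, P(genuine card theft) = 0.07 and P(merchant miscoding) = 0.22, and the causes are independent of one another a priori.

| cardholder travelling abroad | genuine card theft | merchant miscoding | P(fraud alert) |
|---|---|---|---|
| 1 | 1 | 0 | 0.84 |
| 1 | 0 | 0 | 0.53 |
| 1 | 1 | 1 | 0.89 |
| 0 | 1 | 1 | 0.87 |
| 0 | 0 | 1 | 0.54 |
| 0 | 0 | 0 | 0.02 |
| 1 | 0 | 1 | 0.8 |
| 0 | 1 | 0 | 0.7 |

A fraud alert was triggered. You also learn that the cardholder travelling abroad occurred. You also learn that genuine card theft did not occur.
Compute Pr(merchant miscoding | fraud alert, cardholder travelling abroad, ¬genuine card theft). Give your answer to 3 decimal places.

Pr(merchant miscoding | fraud alert, cardholder travelling abroad, ¬genuine card theft) ≈ 0.299

Numerator (weight on configurations with merchant miscoding): 0.8×0.22 = 0.176000
Denominator P(fraud alert | cardholder travelling abroad, ¬genuine card theft): 0.53×0.78 + 0.8×0.22 = 0.589400
P(merchant miscoding | fraud alert, cardholder travelling abroad, ¬genuine card theft) = 0.176000/0.589400 ≈ 0.299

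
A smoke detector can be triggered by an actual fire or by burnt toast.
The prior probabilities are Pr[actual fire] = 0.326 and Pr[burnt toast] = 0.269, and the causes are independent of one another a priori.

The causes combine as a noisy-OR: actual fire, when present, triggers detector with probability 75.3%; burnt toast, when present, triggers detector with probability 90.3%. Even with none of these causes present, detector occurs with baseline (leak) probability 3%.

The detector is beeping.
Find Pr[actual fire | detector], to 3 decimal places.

Pr[actual fire | detector] ≈ 0.598

Under noisy-OR, P(detector | causes) = 1 − (1−0.03)·∏(1−qᵢ) over the active causes.
P(detector) = 0.03*0.674*0.731 + 0.90591*0.674*0.269 + 0.76041*0.326*0.731 + 0.97676*0.326*0.269 = 0.014781 + 0.164247 + 0.181210 + 0.085656 = 0.445894
Restricting to configurations with actual fire present: 0.181210 + 0.085656 = 0.266866.
So P(actual fire | detector) = 0.266866/0.445894 ≈ 0.598.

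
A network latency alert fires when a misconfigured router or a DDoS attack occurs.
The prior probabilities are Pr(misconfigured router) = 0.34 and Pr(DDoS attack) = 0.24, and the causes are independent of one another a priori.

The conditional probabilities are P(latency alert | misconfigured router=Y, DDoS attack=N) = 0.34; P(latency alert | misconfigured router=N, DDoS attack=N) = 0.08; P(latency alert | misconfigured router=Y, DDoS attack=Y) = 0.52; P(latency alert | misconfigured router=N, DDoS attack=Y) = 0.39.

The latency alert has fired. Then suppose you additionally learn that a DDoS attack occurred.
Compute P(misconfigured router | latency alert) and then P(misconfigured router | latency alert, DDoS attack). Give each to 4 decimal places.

P(misconfigured router | latency alert) ≈ 0.5611; P(misconfigured router | latency alert, DDoS attack) ≈ 0.4072

By total probability over the 4 (misconfigured router, DDoS attack) configurations:
  P(latency alert) = 0.08×0.66×0.76 + 0.39×0.66×0.24 + 0.34×0.34×0.76 + 0.52×0.34×0.24
        = 0.040128 + 0.061776 + 0.087856 + 0.042432 = 0.232192
Configurations with misconfigured router contribute 0.130288, so
  P(misconfigured router | latency alert) = 0.130288 / 0.232192 ≈ 0.5611

Now condition on the additional information:
Weight on misconfigured router=true, given the evidence: 0.52*0.34 = 0.176800
Denominator P(latency alert | DDoS attack): 0.39*0.66 + 0.52*0.34 = 0.434200
P(misconfigured router | latency alert, DDoS attack) = 0.176800/0.434200 ≈ 0.4072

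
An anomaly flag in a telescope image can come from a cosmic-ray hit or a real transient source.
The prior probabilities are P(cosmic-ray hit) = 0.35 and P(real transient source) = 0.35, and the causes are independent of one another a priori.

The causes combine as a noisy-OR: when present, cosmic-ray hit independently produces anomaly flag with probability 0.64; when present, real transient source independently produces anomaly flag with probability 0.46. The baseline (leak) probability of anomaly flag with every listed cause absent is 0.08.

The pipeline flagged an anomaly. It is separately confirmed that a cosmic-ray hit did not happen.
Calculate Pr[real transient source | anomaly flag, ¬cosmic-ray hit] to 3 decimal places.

Pr[real transient source | anomaly flag, ¬cosmic-ray hit] ≈ 0.772

Under noisy-OR, P(anomaly flag | causes) = 1 − (1−0.08)·∏(1−qᵢ) over the active causes.
Sum P(anomaly flag|·) weighted by the priors over both values of real transient source:
  P(anomaly flag | ¬cosmic-ray hit) = 0.08×0.65 + 0.5032×0.35
        = 0.052000 + 0.176120 = 0.228120
Configurations with real transient source contribute 0.176120, so
  P(real transient source | anomaly flag, ¬cosmic-ray hit) = 0.176120 / 0.228120 ≈ 0.772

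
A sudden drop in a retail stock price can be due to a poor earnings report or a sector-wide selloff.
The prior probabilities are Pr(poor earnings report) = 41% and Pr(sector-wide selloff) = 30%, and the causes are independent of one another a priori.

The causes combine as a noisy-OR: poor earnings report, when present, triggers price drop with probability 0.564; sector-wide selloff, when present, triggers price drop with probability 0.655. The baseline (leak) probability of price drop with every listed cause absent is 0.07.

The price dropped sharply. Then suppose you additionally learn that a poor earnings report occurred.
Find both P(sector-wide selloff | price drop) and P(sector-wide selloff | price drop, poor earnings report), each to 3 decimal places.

P(sector-wide selloff | price drop) ≈ 0.531; P(sector-wide selloff | price drop, poor earnings report) ≈ 0.383

Under noisy-OR, P(price drop | causes) = 1 − (1−0.07)·∏(1−qᵢ) over the active causes.
P(price drop) = 0.07·0.59·0.7 + 0.67915·0.59·0.3 + 0.59452·0.41·0.7 + 0.860109·0.41·0.3 = 0.028910 + 0.120210 + 0.170627 + 0.105793 = 0.425540
Restricting to configurations with sector-wide selloff present: 0.120210 + 0.105793 = 0.226003.
P(sector-wide selloff | price drop) = 0.226003 / 0.425540 ≈ 0.531

With the extra evidence:
By total probability over both values of sector-wide selloff:
  P(price drop | poor earnings report) = 0.59452*0.7 + 0.860109*0.3
        = 0.416164 + 0.258033 = 0.674197
Configurations with sector-wide selloff contribute 0.258033, so
  P(sector-wide selloff | price drop, poor earnings report) = 0.258033 / 0.674197 ≈ 0.383
Conditioning on poor earnings report lowers the posterior on sector-wide selloff: the classic explaining-away effect in a common-effect structure.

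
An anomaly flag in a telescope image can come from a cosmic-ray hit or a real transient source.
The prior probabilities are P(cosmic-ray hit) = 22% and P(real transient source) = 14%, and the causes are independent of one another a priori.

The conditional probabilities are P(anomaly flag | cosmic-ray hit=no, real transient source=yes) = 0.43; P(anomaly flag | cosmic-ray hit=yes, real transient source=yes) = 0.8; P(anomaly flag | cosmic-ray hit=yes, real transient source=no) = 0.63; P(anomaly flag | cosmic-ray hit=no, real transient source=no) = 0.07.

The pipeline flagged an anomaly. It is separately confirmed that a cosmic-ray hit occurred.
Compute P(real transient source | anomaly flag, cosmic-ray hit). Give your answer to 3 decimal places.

P(real transient source | anomaly flag, cosmic-ray hit) ≈ 0.171

Weight on real transient source=true, given the evidence: 0.8*0.14 = 0.112000
Denominator P(anomaly flag | cosmic-ray hit): 0.63*0.86 + 0.8*0.14 = 0.653800
Posterior = 0.112000 / 0.653800 ≈ 0.171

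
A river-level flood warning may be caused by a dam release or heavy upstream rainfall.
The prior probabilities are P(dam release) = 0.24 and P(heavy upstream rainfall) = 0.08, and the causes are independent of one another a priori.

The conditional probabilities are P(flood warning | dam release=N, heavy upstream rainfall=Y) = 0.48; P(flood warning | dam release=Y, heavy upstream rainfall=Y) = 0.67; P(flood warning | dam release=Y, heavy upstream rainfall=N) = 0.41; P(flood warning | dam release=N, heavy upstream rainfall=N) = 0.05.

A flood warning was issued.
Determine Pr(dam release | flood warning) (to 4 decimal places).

Pr(dam release | flood warning) ≈ 0.6171

P(flood warning) = 0.05·0.76·0.92 + 0.48·0.76·0.08 + 0.41·0.24·0.92 + 0.67·0.24·0.08 = 0.034960 + 0.029184 + 0.090528 + 0.012864 = 0.167536
Restricting to configurations with dam release present: 0.090528 + 0.012864 = 0.103392.
So P(dam release | flood warning) = 0.103392/0.167536 ≈ 0.6171.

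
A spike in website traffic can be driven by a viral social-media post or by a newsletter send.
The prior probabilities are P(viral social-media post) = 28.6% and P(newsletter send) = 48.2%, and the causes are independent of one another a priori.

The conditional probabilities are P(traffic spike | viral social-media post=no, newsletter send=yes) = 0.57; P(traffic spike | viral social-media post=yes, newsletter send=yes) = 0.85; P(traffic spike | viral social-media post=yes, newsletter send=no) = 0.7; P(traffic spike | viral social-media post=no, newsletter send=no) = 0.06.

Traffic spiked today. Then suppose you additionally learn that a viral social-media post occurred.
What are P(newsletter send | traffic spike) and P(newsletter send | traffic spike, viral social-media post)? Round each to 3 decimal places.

P(newsletter send | traffic spike) ≈ 0.713; P(newsletter send | traffic spike, viral social-media post) ≈ 0.530

Enumerate the 4 (viral social-media post, newsletter send) configurations and weight by the priors:
  P(traffic spike) = 0.06·0.714·0.518 + 0.57·0.714·0.482 + 0.7·0.286·0.518 + 0.85·0.286·0.482
        = 0.022191 + 0.196164 + 0.103704 + 0.117174 = 0.439233
Configurations with newsletter send contribute 0.313338, so
  P(newsletter send | traffic spike) = 0.313338 / 0.439233 ≈ 0.713

With the extra evidence:
Weight on newsletter send=true, given the evidence: 0.85×0.482 = 0.409700
Normalizer over all consistent configurations: 0.7×0.518 + 0.85×0.482 = 0.772300
Posterior = 0.409700 / 0.772300 ≈ 0.530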